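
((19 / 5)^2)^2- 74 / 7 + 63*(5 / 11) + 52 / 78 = 32808526 / 144375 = 227.25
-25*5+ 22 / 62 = -3864 / 31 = -124.65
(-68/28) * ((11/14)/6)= -0.32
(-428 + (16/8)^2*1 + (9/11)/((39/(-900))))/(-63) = 63332/9009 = 7.03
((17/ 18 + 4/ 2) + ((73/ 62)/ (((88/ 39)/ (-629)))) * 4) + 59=-15356437/ 12276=-1250.93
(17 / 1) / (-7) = -17 / 7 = -2.43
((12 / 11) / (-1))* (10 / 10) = -12 / 11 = -1.09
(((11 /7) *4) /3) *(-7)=-44 /3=-14.67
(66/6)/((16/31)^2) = 41.29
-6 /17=-0.35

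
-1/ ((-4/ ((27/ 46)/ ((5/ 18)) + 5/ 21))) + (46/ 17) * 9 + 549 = 47126273/ 82110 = 573.94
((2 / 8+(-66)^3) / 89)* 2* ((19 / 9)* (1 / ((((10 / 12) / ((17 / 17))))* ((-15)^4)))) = -21849677 / 67584375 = -0.32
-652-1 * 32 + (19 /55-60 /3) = -38701 /55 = -703.65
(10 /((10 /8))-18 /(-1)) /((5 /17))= 442 /5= 88.40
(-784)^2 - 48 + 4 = 614612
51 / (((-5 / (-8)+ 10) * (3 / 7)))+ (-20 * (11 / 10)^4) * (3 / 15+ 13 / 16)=-737921 / 40000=-18.45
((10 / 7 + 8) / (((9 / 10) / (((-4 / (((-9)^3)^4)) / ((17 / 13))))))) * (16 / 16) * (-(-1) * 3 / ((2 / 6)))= -11440 / 11203038280413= -0.00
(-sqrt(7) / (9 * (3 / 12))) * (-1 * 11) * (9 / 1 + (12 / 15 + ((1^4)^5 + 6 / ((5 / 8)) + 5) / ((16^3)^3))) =18519898980781 * sqrt(7) / 386547056640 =126.76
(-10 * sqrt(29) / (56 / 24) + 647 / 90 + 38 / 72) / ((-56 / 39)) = -6019 / 1120 + 585 * sqrt(29) / 196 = 10.70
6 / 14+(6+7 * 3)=27.43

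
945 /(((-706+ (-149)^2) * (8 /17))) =1071 /11464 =0.09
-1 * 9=-9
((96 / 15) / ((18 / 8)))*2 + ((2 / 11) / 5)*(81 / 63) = 19874 / 3465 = 5.74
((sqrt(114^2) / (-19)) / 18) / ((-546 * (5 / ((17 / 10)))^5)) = 1419857 / 511875000000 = 0.00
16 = 16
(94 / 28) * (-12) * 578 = -162996 / 7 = -23285.14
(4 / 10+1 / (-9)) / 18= 13 / 810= 0.02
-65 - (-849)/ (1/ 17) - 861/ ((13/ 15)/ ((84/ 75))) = 861596/ 65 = 13255.32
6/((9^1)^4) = 2/2187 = 0.00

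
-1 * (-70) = 70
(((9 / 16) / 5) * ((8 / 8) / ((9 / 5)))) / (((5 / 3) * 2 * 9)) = 1 / 480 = 0.00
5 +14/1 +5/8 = 157/8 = 19.62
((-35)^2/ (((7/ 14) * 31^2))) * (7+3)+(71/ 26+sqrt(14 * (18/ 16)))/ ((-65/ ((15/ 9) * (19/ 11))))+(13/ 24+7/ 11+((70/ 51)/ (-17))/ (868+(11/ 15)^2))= 21431232785086389/ 807164101534648-19 * sqrt(7)/ 286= 26.38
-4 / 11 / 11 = -4 / 121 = -0.03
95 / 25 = 3.80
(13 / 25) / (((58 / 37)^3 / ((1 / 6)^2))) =658489 / 175600800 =0.00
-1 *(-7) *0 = 0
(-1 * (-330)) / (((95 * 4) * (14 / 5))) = 165 / 532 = 0.31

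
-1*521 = -521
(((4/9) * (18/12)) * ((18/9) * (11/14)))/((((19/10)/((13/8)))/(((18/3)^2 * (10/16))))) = 20.16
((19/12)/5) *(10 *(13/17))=247/102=2.42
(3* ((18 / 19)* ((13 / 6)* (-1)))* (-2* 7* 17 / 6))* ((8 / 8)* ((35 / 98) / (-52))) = -255 / 152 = -1.68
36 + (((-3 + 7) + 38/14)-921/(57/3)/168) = 45141/1064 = 42.43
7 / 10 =0.70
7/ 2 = 3.50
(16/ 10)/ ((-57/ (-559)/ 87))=1365.14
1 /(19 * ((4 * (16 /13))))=13 /1216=0.01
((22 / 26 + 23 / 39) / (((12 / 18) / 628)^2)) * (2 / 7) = 4732608 / 13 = 364046.77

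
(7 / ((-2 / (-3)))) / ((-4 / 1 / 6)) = -15.75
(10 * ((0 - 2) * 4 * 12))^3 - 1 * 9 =-884736009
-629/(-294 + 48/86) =27047/12618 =2.14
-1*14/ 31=-14/ 31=-0.45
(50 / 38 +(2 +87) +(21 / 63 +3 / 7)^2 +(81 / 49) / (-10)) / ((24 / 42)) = 7602349 / 47880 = 158.78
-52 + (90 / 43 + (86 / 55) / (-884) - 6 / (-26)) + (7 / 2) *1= -24135612 / 522665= -46.18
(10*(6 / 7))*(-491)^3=-7102246260 / 7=-1014606608.57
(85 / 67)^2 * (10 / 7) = 72250 / 31423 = 2.30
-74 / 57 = -1.30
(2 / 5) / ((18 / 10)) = 2 / 9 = 0.22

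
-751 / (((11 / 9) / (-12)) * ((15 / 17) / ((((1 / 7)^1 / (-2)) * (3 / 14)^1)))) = -127.91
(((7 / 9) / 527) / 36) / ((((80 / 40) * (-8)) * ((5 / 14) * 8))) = -49 / 54639360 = -0.00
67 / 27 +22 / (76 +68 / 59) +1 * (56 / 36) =265607 / 61452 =4.32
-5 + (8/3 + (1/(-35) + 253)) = 26317/105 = 250.64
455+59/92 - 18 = 40263/92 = 437.64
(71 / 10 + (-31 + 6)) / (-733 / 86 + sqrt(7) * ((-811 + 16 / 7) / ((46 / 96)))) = -20891959403 / 2730449251382485 + 4136968042848 * sqrt(7) / 2730449251382485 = 0.00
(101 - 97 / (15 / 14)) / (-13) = -157 / 195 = -0.81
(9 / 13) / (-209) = -9 / 2717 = -0.00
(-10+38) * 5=140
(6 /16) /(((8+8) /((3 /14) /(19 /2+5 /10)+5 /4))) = 267 /8960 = 0.03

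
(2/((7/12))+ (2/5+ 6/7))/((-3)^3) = -164/945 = -0.17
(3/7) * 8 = 24/7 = 3.43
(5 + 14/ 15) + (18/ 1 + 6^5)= 116999/ 15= 7799.93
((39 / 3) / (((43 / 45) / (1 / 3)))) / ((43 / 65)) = 12675 / 1849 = 6.86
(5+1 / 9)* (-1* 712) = -32752 / 9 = -3639.11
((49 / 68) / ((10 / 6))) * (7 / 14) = 147 / 680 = 0.22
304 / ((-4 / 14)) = -1064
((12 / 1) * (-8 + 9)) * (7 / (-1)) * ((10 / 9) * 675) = -63000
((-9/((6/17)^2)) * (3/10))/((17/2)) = -51/20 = -2.55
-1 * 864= -864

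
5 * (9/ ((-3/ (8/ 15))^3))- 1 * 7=-14687/ 2025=-7.25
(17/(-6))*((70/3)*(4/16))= -595/36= -16.53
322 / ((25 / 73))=23506 / 25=940.24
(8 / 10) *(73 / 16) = 73 / 20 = 3.65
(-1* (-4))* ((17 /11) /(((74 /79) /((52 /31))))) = 139672 /12617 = 11.07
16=16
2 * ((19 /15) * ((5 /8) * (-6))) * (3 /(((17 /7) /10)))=-1995 /17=-117.35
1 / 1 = 1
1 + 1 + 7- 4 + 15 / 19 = 110 / 19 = 5.79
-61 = -61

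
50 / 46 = 25 / 23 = 1.09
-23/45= -0.51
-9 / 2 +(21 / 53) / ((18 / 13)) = -670 / 159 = -4.21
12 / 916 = 3 / 229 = 0.01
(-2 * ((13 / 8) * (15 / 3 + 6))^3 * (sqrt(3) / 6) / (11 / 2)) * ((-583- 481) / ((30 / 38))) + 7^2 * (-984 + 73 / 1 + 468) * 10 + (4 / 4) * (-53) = -217123 + 671770099 * sqrt(3) / 1440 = 590890.85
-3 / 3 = -1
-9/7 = -1.29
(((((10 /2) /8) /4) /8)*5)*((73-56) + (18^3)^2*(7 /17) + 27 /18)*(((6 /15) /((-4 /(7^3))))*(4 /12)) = -816634576975 /52224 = -15637151.06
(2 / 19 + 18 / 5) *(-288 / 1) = -101376 / 95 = -1067.12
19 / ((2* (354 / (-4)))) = -19 / 177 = -0.11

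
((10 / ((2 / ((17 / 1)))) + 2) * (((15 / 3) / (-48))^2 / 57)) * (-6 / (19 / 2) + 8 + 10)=0.29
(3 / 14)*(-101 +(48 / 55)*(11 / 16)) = -753 / 35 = -21.51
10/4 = 5/2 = 2.50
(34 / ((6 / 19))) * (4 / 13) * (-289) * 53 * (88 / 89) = -1741481632 / 3471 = -501723.32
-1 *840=-840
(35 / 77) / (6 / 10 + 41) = 0.01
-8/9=-0.89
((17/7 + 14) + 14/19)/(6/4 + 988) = 0.02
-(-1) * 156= 156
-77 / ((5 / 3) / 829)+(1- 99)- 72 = -38469.80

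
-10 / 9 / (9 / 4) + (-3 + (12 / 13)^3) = -481783 / 177957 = -2.71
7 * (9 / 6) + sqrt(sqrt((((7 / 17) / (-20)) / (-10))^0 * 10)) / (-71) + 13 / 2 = 17 - 10^(1 / 4) / 71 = 16.97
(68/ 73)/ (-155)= -68/ 11315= -0.01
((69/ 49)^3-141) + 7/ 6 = -96736457/ 705894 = -137.04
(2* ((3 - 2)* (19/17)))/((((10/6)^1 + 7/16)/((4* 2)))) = 14592/1717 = 8.50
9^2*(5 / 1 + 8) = 1053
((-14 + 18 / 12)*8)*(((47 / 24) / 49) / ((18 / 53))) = -62275 / 5292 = -11.77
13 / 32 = 0.41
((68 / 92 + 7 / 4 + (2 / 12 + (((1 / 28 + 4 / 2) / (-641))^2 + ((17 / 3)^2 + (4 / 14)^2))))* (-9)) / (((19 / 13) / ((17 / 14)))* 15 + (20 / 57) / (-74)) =-1083068799004993827 / 62329746391438400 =-17.38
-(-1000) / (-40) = -25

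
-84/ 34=-2.47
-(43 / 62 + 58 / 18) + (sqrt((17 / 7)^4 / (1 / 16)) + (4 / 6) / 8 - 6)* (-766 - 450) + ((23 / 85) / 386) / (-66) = -21496.92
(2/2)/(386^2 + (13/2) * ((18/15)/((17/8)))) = 85/12664972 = 0.00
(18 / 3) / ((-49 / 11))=-66 / 49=-1.35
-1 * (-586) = 586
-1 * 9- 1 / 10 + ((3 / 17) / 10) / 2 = -3091 / 340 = -9.09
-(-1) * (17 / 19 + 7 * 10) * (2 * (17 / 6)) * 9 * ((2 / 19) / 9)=42.29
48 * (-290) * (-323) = 4496160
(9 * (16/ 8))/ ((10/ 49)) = 441/ 5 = 88.20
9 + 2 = 11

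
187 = 187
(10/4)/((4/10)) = 25/4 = 6.25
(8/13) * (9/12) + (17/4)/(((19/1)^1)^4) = 3127925/6776692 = 0.46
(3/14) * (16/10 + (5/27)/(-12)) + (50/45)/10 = 3407/7560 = 0.45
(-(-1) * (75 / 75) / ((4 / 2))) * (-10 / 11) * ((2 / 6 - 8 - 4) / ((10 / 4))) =70 / 33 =2.12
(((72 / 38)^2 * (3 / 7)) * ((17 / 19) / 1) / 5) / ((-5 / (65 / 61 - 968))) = 3898540368 / 73219825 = 53.24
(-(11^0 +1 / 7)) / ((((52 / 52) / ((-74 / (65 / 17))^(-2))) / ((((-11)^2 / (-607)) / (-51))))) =-1022450 / 85735009059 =-0.00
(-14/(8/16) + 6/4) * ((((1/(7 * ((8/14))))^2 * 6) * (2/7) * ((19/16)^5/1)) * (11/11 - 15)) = 393699741/4194304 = 93.87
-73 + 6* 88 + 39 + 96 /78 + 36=6906 /13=531.23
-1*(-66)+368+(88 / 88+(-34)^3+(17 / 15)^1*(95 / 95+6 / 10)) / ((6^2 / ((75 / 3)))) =-2900717 / 108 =-26858.49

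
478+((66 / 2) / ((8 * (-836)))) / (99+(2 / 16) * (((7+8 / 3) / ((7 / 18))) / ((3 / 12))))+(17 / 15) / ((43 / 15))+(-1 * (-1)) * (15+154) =4400630739 / 6797440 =647.40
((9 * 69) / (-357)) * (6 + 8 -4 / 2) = -2484 / 119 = -20.87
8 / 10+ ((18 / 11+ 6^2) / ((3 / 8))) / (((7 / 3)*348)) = 10312 / 11165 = 0.92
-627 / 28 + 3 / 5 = -3051 / 140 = -21.79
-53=-53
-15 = -15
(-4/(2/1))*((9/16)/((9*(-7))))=1/56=0.02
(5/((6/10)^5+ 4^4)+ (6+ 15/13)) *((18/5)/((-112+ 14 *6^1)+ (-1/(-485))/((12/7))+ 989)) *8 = 12508465353984/58185149172293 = 0.21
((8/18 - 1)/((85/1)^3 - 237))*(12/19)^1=-5/8747904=-0.00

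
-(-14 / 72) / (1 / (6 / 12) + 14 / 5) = 35 / 864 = 0.04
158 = 158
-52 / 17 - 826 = -14094 / 17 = -829.06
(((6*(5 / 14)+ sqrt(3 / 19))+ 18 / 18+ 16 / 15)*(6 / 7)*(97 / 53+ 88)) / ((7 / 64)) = 1828224*sqrt(57) / 49343+ 269358336 / 90895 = 3243.13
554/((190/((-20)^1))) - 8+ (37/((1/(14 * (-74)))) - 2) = -729606/19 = -38400.32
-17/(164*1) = -17/164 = -0.10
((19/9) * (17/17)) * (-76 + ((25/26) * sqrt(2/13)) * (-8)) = -1444/9-1900 * sqrt(26)/1521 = -166.81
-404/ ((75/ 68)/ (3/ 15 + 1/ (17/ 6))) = -75952/ 375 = -202.54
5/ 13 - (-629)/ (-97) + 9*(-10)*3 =-348162/ 1261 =-276.10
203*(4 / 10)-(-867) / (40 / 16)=428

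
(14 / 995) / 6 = 7 / 2985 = 0.00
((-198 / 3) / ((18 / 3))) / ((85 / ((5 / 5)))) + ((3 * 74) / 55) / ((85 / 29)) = 5833 / 4675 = 1.25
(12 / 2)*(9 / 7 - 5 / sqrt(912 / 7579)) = 54 / 7 - 5*sqrt(432003) / 38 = -78.77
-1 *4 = -4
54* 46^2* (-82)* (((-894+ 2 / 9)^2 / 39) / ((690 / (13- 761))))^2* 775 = -11909594788248980143456256 / 3326427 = -3580296452695032881.66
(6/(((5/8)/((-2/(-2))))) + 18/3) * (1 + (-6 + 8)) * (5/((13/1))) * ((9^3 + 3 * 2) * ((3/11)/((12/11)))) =6615/2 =3307.50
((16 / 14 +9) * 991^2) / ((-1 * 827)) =-69727751 / 5789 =-12044.87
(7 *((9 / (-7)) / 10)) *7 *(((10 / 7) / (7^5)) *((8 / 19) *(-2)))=144 / 319333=0.00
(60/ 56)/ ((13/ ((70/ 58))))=75/ 754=0.10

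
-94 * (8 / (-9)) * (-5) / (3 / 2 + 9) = -7520 / 189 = -39.79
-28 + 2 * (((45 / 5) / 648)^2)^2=-376233983 / 13436928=-28.00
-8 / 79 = -0.10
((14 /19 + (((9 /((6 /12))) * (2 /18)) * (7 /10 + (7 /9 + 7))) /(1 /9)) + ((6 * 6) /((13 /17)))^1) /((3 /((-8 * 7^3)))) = -679170184 /3705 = -183311.79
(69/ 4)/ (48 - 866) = -69/ 3272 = -0.02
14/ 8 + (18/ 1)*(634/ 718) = 25337/ 1436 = 17.64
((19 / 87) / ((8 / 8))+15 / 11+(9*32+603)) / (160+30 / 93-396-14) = -26480231 / 7407180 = -3.57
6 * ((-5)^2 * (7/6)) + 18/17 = 2993/17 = 176.06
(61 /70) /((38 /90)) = 549 /266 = 2.06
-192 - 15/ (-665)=-25533/ 133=-191.98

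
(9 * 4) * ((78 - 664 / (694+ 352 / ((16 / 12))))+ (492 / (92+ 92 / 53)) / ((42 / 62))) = 708411394 / 231357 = 3061.98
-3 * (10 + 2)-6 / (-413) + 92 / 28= -13505 / 413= -32.70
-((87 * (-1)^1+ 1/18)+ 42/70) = 7771/90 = 86.34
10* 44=440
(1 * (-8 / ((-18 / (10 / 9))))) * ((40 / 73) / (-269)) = -1600 / 1590597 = -0.00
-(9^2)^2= -6561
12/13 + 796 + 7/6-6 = 61783/78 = 792.09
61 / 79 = 0.77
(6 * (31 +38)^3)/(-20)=-985527/10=-98552.70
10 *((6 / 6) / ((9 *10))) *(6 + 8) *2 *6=56 / 3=18.67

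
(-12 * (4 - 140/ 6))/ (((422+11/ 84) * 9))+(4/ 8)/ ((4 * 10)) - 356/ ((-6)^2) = -250589909/ 25530480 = -9.82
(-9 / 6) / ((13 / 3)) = -9 / 26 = -0.35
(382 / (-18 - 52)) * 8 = -43.66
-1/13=-0.08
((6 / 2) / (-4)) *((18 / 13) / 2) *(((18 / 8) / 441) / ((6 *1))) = -9 / 20384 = -0.00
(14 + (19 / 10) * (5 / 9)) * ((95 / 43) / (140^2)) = 5149 / 3034080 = 0.00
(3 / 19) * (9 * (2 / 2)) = 27 / 19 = 1.42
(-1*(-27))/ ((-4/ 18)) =-243/ 2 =-121.50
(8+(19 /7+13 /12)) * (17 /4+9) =52523 /336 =156.32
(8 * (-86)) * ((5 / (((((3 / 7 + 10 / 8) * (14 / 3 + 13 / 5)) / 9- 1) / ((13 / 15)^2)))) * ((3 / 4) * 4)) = -29300544 / 1343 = -21817.23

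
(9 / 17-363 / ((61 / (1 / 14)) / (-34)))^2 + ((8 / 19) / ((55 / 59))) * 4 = 226.25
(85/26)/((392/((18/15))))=51/5096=0.01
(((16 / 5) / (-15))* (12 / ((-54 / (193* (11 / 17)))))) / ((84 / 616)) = 1494592 / 34425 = 43.42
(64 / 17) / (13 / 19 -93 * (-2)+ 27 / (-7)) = 2128 / 103343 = 0.02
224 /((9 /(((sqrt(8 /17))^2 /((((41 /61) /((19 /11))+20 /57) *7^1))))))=296704 /131223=2.26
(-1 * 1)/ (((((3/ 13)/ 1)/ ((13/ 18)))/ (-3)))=169/ 18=9.39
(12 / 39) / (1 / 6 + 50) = 24 / 3913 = 0.01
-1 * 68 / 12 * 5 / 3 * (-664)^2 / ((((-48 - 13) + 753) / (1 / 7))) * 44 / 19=-412237760 / 207081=-1990.71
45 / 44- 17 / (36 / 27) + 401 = 4282 / 11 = 389.27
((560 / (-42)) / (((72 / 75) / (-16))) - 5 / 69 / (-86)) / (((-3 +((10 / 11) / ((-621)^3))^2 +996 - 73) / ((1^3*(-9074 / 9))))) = -13371459739822401146406477 / 54906182588224830259652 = -243.53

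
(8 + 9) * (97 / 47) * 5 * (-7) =-57715 / 47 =-1227.98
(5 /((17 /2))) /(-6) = -5 /51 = -0.10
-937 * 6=-5622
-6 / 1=-6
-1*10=-10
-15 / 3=-5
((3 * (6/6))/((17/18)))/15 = 18/85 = 0.21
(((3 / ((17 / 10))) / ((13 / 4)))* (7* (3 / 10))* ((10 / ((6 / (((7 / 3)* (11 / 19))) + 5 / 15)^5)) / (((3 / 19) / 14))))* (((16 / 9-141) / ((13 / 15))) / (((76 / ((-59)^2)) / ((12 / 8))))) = -21086394765110177476050 / 4690435716059719639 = -4495.62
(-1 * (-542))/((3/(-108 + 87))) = -3794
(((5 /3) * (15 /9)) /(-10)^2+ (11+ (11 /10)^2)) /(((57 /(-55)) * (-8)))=60577 /41040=1.48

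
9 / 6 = 3 / 2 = 1.50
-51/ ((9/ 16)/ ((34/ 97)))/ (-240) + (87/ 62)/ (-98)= 3132173/ 26521740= 0.12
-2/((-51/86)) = 172/51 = 3.37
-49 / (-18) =2.72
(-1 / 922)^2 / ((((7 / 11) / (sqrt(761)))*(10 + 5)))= 11*sqrt(761) / 89258820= 0.00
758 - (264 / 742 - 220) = 362706 / 371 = 977.64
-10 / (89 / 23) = -230 / 89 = -2.58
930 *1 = 930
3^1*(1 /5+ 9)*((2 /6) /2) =23 /5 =4.60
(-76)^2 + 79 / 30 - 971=144229 / 30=4807.63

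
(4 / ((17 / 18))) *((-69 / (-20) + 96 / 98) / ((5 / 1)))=78138 / 20825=3.75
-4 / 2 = -2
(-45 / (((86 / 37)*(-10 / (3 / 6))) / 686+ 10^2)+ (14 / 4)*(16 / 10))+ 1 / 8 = 6689579 / 1268240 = 5.27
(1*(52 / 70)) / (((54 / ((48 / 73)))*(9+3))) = 52 / 68985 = 0.00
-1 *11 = -11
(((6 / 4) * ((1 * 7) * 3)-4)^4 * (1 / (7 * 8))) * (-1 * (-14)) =9150625 / 64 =142978.52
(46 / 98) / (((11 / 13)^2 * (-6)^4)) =3887 / 7683984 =0.00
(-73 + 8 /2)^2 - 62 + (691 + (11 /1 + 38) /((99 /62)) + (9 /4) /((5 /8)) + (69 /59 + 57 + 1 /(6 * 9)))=960694073 /175230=5482.47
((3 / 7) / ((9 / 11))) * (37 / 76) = 407 / 1596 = 0.26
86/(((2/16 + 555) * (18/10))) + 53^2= 112276361/39969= 2809.09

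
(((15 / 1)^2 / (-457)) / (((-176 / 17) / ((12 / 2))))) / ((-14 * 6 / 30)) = -57375 / 563024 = -0.10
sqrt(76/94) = sqrt(1786)/47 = 0.90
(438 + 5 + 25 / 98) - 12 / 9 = 129925 / 294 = 441.92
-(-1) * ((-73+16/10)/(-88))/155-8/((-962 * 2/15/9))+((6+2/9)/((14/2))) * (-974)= -255443054947/295237800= -865.21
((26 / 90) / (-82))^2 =169 / 13616100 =0.00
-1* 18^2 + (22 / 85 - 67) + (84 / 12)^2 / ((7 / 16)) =-23693 / 85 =-278.74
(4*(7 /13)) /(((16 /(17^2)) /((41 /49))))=11849 /364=32.55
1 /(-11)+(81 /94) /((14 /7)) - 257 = -530773 /2068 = -256.66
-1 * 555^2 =-308025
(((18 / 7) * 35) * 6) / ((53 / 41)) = 22140 / 53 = 417.74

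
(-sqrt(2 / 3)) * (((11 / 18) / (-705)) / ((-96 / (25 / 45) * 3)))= -11 * sqrt(6) / 19735488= -0.00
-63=-63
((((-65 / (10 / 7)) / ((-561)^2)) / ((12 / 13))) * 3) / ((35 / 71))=-11999 / 12588840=-0.00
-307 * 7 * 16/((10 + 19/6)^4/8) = -356493312/38950081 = -9.15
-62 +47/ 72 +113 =3719/ 72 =51.65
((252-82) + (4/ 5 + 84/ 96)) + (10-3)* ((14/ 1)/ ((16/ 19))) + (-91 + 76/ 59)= 198.34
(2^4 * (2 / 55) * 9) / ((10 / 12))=1728 / 275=6.28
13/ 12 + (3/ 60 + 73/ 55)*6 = 6169/ 660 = 9.35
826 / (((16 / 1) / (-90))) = -18585 / 4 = -4646.25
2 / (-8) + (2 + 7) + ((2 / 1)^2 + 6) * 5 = 235 / 4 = 58.75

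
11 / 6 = 1.83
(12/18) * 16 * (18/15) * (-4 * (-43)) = 11008/5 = 2201.60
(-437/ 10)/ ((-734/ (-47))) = -20539/ 7340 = -2.80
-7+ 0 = -7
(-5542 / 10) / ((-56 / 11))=30481 / 280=108.86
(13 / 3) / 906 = 13 / 2718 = 0.00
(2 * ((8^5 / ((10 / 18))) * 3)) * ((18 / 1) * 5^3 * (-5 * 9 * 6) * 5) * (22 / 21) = -7882997760000 / 7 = -1126142537142.86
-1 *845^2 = -714025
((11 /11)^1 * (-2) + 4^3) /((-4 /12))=-186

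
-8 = -8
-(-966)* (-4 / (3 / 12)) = -15456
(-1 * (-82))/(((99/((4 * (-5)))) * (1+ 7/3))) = -164/33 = -4.97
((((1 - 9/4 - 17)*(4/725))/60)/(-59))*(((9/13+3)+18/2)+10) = 73/113100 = 0.00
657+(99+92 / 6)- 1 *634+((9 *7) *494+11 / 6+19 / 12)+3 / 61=7628123 / 244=31262.80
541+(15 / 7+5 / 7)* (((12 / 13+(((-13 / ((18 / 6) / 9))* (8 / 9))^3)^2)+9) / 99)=328986499740281 / 6567561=50092644.70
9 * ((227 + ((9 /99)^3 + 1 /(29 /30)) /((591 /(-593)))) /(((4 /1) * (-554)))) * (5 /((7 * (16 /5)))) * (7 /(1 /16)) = -96649319175 /4212617662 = -22.94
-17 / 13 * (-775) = 13175 / 13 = 1013.46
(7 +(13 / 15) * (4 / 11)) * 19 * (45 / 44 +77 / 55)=336.73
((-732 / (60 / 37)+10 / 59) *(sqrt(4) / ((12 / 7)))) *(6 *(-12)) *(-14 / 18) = -8696716 / 295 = -29480.39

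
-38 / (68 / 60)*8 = -268.24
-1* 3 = -3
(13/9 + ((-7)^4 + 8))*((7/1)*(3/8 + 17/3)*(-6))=-11009705/18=-611650.28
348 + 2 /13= 4526 /13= 348.15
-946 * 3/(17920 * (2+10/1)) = -473/35840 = -0.01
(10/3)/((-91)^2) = 10/24843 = 0.00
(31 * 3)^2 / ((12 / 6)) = 8649 / 2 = 4324.50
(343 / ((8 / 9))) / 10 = 3087 / 80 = 38.59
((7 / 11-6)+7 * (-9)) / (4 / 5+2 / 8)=-15040 / 231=-65.11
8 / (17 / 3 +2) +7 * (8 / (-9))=-1072 / 207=-5.18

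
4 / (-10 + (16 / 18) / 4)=-9 / 22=-0.41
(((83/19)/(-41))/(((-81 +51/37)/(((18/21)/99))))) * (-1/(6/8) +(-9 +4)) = -0.00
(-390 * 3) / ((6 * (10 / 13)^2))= -6591 / 20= -329.55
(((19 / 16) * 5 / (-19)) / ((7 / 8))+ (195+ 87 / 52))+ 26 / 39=196.98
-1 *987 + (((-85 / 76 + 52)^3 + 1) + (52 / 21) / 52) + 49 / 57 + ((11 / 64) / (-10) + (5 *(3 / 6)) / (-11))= 132578698522531 / 1014034560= 130743.77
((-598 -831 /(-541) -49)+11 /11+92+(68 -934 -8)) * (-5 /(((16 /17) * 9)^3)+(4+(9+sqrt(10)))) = -9979130920253 /538472448 -771717 * sqrt(10) /541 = -23043.17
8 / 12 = 2 / 3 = 0.67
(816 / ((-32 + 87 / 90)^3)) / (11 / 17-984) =374544000 / 13489858226047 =0.00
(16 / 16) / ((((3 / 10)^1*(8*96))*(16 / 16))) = 5 / 1152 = 0.00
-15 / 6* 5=-25 / 2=-12.50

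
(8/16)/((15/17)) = 17/30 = 0.57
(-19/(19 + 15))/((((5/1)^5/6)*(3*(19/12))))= -12/53125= -0.00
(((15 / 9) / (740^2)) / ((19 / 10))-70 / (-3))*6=14566161 / 104044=140.00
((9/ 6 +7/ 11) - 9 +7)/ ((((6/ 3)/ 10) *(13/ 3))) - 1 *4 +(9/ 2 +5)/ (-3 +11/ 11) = -4915/ 572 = -8.59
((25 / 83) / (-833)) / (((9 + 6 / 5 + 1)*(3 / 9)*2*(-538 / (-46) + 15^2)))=-8625 / 42155984192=-0.00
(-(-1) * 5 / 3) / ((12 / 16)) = 20 / 9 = 2.22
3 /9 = 1 /3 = 0.33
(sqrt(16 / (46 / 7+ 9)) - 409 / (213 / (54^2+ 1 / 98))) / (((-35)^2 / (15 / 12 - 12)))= 5025819403 / 102282600 - 43 * sqrt(763) / 133525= 49.13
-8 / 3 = -2.67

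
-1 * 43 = -43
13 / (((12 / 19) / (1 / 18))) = 247 / 216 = 1.14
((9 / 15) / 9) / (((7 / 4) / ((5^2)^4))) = 312500 / 21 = 14880.95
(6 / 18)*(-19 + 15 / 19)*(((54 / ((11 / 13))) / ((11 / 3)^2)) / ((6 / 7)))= -850122 / 25289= -33.62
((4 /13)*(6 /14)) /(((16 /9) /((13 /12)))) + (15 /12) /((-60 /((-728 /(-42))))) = -283 /1008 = -0.28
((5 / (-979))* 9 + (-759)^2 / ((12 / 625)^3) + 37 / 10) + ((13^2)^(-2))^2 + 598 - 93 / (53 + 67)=62399428510422044365073807 / 766656360824640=81391653026.01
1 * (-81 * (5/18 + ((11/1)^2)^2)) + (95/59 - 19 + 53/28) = -1959204263/1652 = -1185959.00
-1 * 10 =-10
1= 1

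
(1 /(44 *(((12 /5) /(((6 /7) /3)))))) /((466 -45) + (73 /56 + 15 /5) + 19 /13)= 13 /2050521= 0.00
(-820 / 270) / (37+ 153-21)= -82 / 4563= -0.02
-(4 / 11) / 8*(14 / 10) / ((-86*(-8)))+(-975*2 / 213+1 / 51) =-2503444067 / 274037280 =-9.14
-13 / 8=-1.62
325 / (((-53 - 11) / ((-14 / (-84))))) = -325 / 384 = -0.85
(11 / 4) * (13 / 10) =143 / 40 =3.58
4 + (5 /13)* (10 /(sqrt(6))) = 25* sqrt(6) /39 + 4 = 5.57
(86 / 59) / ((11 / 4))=344 / 649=0.53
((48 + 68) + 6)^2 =14884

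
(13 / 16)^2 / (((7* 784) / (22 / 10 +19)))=8957 / 3512320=0.00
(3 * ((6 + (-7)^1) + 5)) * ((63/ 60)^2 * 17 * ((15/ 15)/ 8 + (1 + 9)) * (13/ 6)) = 7894341/ 1600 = 4933.96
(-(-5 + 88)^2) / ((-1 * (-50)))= -6889 / 50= -137.78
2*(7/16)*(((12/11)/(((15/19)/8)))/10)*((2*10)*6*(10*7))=89376/11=8125.09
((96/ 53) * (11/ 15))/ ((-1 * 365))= -352/ 96725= -0.00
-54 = -54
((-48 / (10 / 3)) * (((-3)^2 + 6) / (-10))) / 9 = 2.40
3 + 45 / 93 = 108 / 31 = 3.48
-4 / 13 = -0.31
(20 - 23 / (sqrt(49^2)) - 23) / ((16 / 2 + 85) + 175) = -0.01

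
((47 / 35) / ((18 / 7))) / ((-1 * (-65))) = 47 / 5850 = 0.01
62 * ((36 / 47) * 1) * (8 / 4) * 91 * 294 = 119429856 / 47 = 2541060.77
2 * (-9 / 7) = -18 / 7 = -2.57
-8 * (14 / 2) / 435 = -56 / 435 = -0.13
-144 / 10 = -72 / 5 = -14.40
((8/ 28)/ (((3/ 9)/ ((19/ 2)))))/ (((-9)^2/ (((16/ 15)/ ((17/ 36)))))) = 1216/ 5355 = 0.23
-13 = -13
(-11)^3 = -1331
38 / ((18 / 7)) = 133 / 9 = 14.78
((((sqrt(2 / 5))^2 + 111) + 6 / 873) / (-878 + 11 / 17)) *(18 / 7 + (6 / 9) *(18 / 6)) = -88180768 / 151909275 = -0.58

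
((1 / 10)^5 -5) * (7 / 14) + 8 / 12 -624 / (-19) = 353500057 / 11400000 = 31.01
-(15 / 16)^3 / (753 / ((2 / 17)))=-0.00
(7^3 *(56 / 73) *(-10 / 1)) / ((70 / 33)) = -90552 / 73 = -1240.44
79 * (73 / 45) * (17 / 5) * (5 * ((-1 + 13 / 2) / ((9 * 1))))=1078429 / 810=1331.39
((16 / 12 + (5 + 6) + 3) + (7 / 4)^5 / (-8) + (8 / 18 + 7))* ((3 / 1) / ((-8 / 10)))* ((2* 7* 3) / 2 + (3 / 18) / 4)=-3858444925 / 2359296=-1635.42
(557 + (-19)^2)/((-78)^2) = 51/338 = 0.15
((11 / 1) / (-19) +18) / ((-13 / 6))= -8.04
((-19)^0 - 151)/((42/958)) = -23950/7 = -3421.43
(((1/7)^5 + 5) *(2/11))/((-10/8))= -672288/924385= -0.73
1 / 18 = 0.06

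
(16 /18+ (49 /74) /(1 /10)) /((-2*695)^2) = 2501 /643389300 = 0.00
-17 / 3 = -5.67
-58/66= -29/33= -0.88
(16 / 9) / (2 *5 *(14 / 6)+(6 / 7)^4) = 19208 / 257937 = 0.07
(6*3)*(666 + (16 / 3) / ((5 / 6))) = 60516 / 5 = 12103.20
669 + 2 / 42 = 14050 / 21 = 669.05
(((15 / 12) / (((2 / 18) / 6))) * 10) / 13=675 / 13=51.92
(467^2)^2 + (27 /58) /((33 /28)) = 15172537002925 /319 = 47562811921.39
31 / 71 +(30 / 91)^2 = 320611 / 587951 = 0.55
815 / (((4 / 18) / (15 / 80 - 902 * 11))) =-1164423915 / 32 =-36388247.34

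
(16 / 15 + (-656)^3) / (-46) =2117253112 / 345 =6136965.54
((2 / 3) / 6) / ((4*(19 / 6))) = 1 / 114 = 0.01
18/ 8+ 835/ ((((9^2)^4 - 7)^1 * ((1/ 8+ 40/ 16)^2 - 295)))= 3571822510627/ 1587476718892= 2.25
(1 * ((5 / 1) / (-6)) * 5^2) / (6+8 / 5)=-2.74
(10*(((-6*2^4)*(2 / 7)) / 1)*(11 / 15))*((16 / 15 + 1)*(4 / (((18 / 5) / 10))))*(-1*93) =27061760 / 63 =429551.75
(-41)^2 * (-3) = -5043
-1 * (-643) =643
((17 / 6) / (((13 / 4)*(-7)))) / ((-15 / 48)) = 544 / 1365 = 0.40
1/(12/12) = 1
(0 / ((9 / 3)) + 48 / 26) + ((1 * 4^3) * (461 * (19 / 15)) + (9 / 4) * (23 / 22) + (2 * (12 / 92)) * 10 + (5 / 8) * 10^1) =14755029097 / 394680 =37384.79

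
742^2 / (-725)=-550564 / 725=-759.40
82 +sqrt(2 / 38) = sqrt(19) / 19 +82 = 82.23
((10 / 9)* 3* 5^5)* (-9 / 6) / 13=-15625 / 13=-1201.92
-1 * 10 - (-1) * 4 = -6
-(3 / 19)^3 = -27 / 6859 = -0.00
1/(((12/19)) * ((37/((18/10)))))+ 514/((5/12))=912921/740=1233.68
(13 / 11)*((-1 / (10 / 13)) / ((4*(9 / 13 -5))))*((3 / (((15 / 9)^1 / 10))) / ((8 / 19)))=375687 / 98560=3.81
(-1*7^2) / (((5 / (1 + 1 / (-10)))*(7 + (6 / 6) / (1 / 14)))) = -21 / 50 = -0.42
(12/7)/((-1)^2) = 12/7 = 1.71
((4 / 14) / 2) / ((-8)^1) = -1 / 56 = -0.02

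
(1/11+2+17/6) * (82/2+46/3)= 54925/198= 277.40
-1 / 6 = -0.17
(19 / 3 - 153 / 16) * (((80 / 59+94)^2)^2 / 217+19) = -5009456070993895 / 4071433296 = -1230391.29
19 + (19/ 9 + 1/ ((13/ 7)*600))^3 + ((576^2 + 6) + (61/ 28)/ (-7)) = 208321102920320227589/ 627832296000000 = 331810.11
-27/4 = -6.75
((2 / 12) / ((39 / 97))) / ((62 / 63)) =679 / 1612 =0.42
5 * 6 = 30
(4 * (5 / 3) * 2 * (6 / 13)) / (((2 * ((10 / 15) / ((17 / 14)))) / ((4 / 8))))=255 / 91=2.80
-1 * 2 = -2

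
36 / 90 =2 / 5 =0.40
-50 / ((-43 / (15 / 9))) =250 / 129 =1.94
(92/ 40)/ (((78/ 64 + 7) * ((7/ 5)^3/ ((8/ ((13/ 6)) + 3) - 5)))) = 202400/ 1172717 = 0.17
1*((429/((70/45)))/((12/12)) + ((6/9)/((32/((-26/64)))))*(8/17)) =6301061/22848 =275.78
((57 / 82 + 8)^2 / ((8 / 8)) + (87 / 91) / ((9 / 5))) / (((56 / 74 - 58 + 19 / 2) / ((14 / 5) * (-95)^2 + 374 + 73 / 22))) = -2917752011752489 / 71338943676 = -40899.85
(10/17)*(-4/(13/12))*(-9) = 4320/221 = 19.55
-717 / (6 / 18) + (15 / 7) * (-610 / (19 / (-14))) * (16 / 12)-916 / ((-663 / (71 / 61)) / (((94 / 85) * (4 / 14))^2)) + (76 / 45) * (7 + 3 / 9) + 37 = -2000898278797946 / 2448349455825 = -817.24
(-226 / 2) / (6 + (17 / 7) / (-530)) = -18.85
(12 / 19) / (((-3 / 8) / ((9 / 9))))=-32 / 19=-1.68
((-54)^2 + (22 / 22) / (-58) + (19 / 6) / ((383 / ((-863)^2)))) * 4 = 1209389284 / 33321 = 36295.11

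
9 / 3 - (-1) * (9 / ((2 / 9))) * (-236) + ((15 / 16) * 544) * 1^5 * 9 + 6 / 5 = -24819 / 5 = -4963.80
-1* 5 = -5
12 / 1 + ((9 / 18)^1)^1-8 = 4.50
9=9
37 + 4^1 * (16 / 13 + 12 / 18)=1739 / 39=44.59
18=18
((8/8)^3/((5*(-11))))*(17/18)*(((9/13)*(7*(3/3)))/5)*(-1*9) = 1071/7150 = 0.15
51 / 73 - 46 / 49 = -859 / 3577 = -0.24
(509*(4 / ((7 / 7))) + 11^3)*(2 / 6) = 3367 / 3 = 1122.33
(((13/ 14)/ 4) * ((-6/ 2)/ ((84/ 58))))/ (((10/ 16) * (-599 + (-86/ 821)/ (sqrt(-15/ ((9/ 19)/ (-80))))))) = 28920652541170/ 22515917048425297- 13309231 * sqrt(57)/ 22515917048425297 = 0.00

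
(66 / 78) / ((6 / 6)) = 11 / 13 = 0.85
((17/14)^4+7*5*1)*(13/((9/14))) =6188351/8232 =751.74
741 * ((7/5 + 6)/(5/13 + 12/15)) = 356421/77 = 4628.84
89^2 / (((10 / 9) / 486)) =17323227 / 5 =3464645.40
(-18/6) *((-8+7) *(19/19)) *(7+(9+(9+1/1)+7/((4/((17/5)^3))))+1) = 143673/500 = 287.35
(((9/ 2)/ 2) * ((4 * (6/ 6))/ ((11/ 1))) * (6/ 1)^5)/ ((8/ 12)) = 104976/ 11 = 9543.27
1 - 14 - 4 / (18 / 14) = -145 / 9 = -16.11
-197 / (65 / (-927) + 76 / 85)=-15522615 / 64927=-239.08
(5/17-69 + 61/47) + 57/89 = -4747908/71111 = -66.77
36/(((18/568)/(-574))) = -652064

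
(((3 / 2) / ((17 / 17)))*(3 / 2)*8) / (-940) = -9 / 470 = -0.02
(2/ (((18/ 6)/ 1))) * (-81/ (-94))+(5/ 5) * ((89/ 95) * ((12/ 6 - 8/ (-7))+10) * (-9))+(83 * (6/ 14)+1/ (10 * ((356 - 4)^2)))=-578330339221/ 7745239040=-74.67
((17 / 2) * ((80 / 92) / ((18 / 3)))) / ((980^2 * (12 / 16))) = 17 / 9940140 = 0.00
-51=-51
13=13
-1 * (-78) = 78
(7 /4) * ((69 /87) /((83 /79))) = 12719 /9628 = 1.32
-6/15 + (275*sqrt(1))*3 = 4123/5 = 824.60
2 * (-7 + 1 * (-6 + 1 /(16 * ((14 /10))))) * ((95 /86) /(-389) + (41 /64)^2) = -40517037677 /3836772352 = -10.56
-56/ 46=-28/ 23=-1.22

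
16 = 16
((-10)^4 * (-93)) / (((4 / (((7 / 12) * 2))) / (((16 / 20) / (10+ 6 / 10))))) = -1085000 / 53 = -20471.70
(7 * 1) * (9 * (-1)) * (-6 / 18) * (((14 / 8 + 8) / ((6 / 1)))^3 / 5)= 18.02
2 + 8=10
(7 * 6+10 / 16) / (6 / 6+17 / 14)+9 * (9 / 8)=29.38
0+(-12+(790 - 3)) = 775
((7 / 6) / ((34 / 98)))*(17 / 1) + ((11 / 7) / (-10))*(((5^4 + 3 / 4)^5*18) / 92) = -29178347844672801151 / 9891840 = -2949739163257.07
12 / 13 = 0.92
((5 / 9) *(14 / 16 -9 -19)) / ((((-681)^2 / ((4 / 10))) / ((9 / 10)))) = -217 / 18550440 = -0.00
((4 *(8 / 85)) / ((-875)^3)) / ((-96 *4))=1 / 683320312500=0.00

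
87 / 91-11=-914 / 91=-10.04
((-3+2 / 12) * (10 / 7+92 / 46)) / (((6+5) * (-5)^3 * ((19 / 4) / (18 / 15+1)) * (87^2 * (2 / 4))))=544 / 629173125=0.00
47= 47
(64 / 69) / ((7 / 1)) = 64 / 483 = 0.13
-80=-80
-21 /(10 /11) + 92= 689 /10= 68.90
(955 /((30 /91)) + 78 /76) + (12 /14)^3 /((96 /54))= 2898.21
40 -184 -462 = -606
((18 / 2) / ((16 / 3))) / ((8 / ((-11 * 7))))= -2079 / 128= -16.24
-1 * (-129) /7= 18.43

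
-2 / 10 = -1 / 5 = -0.20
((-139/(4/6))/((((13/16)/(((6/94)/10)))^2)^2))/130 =-34587648/5661848117290625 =-0.00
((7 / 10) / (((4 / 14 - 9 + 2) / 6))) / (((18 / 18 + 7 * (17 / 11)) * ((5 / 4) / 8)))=-25872 / 76375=-0.34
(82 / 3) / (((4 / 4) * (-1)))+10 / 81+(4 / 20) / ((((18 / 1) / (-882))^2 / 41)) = 7962701 / 405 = 19660.99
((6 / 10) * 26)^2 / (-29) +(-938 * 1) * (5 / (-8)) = 1675789 / 2900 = 577.86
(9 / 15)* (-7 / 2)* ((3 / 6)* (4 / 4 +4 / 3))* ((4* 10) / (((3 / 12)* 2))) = -196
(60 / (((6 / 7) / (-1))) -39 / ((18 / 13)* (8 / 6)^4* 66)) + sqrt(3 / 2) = -790001 / 11264 + sqrt(6) / 2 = -68.91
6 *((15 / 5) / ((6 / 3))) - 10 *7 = -61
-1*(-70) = 70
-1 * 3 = -3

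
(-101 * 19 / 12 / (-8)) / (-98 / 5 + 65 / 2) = 9595 / 6192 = 1.55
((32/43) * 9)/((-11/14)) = -4032/473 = -8.52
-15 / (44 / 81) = -1215 / 44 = -27.61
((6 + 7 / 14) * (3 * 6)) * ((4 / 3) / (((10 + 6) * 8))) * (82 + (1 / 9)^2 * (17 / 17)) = 86359 / 864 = 99.95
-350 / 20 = -35 / 2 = -17.50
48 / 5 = 9.60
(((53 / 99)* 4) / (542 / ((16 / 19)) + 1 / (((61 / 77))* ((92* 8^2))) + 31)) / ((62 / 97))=3692965376 / 743630328441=0.00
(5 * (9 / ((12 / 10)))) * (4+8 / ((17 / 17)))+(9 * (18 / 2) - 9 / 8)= 4239 / 8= 529.88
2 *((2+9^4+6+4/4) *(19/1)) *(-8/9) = -221920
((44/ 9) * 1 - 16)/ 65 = -20/ 117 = -0.17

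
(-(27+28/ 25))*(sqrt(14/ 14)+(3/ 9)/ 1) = -2812/ 75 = -37.49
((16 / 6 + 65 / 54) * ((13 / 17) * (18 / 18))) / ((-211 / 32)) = -0.45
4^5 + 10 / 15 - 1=3071 / 3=1023.67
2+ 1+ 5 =8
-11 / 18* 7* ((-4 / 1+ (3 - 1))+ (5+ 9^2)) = -1078 / 3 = -359.33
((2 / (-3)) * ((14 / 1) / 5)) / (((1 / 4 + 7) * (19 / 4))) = -448 / 8265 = -0.05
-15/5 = -3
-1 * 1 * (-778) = 778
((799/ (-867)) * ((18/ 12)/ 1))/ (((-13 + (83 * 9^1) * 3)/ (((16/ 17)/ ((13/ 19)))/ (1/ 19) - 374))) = 1806633/ 8370596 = 0.22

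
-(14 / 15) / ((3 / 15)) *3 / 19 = -0.74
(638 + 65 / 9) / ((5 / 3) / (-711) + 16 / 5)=6881295 / 34103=201.78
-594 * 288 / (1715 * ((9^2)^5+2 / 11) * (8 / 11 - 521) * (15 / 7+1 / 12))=22581504 / 914232237467649835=0.00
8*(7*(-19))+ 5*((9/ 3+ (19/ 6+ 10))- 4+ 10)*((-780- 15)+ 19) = -261212/ 3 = -87070.67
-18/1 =-18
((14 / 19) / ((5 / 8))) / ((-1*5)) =-112 / 475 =-0.24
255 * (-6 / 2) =-765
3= 3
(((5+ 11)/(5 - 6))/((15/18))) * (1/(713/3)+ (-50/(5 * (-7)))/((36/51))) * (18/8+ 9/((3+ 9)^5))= -539716397/6160320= -87.61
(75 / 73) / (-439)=-75 / 32047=-0.00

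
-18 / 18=-1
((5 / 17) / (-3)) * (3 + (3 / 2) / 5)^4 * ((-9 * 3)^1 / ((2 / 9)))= 96059601 / 68000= 1412.64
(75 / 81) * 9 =25 / 3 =8.33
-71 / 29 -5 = -216 / 29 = -7.45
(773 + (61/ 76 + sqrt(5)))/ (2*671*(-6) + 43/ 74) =-2175933/ 22640590 - 74*sqrt(5)/ 595805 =-0.10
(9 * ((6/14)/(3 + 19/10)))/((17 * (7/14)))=540/5831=0.09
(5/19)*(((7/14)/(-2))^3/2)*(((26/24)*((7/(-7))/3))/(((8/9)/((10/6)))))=325/233472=0.00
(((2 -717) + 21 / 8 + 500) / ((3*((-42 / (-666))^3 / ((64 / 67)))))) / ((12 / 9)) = -4647210138 / 22981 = -202219.67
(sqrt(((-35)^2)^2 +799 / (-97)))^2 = 1500616.76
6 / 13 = 0.46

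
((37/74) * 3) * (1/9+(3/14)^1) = 41/84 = 0.49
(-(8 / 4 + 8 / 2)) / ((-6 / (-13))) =-13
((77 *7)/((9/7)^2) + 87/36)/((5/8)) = 212854/405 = 525.57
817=817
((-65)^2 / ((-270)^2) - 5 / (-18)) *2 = 979 / 1458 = 0.67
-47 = -47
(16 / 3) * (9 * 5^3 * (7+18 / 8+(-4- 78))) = -436500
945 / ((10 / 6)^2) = 1701 / 5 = 340.20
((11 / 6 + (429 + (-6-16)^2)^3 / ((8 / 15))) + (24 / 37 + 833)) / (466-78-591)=-181020927059 / 25752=-7029392.94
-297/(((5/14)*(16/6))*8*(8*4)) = -6237/5120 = -1.22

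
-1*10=-10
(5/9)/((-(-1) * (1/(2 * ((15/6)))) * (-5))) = -0.56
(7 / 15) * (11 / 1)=77 / 15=5.13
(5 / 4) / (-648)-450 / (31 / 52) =-60652955 / 80352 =-754.84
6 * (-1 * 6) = -36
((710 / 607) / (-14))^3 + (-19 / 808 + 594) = 36816320303342317 / 61982851801192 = 593.98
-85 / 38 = -2.24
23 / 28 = 0.82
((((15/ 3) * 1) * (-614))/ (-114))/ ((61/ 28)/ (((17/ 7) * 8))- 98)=-835040/ 3035307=-0.28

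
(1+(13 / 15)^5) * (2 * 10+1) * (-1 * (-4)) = 31658704 / 253125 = 125.07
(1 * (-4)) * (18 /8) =-9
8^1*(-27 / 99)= -24 / 11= -2.18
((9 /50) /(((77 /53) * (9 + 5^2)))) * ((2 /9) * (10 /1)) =53 /6545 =0.01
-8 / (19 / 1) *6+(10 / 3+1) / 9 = -1049 / 513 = -2.04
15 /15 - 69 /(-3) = 24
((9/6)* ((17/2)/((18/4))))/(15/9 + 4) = 1/2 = 0.50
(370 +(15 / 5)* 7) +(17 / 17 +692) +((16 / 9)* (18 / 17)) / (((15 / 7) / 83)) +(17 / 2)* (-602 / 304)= 88378813 / 77520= 1140.08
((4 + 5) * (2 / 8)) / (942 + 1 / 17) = 153 / 64060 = 0.00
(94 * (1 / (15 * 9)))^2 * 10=17672 / 3645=4.85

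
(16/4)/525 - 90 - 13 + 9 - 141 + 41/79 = -9724784/41475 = -234.47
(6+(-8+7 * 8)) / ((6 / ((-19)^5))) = -22284891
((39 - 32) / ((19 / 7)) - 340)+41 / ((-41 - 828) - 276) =-7341374 / 21755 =-337.46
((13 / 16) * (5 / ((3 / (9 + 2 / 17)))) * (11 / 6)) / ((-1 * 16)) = -110825 / 78336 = -1.41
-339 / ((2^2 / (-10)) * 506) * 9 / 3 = 5085 / 1012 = 5.02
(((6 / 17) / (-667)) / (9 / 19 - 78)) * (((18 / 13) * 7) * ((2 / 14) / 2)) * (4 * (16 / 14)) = 10944 / 506637859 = 0.00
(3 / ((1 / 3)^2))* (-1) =-27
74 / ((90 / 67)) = 2479 / 45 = 55.09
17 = 17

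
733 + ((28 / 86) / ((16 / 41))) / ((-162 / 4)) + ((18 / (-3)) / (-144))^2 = 163390291 / 222912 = 732.98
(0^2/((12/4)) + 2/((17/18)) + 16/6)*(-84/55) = -6832/935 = -7.31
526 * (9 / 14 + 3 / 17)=51285 / 119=430.97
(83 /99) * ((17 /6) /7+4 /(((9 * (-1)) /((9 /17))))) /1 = 913 /6426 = 0.14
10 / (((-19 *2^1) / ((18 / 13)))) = -90 / 247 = -0.36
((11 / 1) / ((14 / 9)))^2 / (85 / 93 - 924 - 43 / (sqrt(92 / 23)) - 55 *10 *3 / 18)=-911493 / 18888814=-0.05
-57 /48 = -1.19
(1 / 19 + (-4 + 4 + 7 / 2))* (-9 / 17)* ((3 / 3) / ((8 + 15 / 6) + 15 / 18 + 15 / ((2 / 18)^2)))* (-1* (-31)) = -112995 / 2376634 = -0.05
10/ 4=5/ 2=2.50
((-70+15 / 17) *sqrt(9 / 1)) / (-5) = 705 / 17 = 41.47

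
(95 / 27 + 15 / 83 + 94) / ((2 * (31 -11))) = 27368 / 11205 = 2.44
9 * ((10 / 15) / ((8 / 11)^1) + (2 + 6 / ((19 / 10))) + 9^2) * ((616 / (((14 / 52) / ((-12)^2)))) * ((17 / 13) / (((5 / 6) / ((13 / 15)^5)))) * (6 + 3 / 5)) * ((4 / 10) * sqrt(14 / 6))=3881657040371968 * sqrt(21) / 22265625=798899074.67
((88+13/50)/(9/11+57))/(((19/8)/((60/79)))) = 194172/397765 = 0.49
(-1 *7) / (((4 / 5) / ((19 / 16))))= -10.39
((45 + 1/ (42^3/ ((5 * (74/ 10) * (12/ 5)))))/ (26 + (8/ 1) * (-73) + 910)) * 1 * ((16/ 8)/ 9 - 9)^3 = -684923369293/ 7921488960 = -86.46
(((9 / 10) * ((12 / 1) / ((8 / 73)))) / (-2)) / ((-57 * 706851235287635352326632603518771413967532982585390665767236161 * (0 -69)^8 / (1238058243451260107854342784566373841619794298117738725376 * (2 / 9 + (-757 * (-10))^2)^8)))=56552018446689775250716771589017375185242434330521562095086781376747174964345704118575703558991308138518226136665120893866868736 / 165022027465588965106795506765191506110831655796247333133145286737878191973981875578055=342693756192531461005963500000000000000000.00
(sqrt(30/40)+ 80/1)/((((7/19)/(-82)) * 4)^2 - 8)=-12136820/1213633 - 606841 * sqrt(3)/9709064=-10.11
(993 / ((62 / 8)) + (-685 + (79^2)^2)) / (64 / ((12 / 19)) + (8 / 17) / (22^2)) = 3725541457704 / 9692677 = 384366.62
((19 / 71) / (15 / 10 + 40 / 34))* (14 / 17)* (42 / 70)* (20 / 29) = 912 / 26767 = 0.03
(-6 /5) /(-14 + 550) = -3 /1340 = -0.00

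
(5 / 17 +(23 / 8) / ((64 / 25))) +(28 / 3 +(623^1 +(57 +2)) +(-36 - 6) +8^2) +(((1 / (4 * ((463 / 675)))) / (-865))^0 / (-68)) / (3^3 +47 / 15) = 2108981405 / 2950656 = 714.75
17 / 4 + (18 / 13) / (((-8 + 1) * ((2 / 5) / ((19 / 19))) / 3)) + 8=3919 / 364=10.77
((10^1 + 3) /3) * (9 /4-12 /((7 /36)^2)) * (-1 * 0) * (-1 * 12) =0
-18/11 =-1.64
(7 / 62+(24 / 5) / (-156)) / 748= 331 / 3014440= 0.00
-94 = -94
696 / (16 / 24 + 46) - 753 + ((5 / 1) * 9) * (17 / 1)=942 / 35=26.91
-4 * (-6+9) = -12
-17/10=-1.70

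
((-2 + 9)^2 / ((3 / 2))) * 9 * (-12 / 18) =-196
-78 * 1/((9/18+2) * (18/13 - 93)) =676/1985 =0.34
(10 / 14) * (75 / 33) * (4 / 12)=125 / 231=0.54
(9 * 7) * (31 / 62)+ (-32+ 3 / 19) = -13 / 38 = -0.34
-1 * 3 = -3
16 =16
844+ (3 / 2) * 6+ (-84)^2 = 7909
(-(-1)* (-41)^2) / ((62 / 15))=25215 / 62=406.69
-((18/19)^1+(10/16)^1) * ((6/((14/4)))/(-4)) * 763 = 78153/152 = 514.16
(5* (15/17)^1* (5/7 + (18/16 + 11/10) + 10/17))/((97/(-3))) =-755595/1569848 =-0.48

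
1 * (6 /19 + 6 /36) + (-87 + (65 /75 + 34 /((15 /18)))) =-5113 /114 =-44.85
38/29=1.31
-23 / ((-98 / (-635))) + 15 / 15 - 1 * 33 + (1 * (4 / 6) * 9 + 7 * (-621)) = -443159 / 98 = -4522.03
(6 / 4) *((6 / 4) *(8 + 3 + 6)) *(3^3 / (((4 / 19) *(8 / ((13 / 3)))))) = 340119 / 128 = 2657.18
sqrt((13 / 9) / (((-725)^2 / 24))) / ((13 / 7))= 14 * sqrt(78) / 28275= 0.00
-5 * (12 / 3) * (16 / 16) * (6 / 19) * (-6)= 720 / 19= 37.89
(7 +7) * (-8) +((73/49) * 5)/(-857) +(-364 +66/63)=-59835121/125979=-474.96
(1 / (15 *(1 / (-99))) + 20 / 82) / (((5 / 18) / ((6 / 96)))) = -11727 / 8200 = -1.43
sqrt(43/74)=sqrt(3182)/74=0.76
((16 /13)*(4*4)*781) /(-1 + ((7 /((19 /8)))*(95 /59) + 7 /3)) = 8847168 /3497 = 2529.93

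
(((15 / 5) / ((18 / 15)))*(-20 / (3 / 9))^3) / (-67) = 540000 / 67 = 8059.70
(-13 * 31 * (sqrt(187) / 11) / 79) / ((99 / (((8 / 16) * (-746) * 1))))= 150319 * sqrt(187) / 86031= 23.89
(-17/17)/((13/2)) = -2/13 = -0.15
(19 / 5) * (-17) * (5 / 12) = -323 / 12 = -26.92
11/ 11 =1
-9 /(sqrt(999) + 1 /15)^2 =-113792850 /12630837769 + 91125 * sqrt(111) /25261675538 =-0.01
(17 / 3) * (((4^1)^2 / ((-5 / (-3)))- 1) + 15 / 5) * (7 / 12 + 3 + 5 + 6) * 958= 8265145 / 9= 918349.44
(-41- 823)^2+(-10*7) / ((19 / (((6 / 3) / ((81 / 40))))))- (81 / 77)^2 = 6811531892797 / 9124731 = 746491.25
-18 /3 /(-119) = 6 /119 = 0.05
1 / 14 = 0.07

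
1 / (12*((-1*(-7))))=1 / 84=0.01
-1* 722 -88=-810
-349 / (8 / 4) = -349 / 2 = -174.50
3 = 3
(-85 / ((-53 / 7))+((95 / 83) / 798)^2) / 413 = 7230557945 / 265999418244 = 0.03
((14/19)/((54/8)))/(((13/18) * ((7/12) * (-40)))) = -0.01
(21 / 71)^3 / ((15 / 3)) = 9261 / 1789555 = 0.01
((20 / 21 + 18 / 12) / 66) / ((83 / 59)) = 6077 / 230076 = 0.03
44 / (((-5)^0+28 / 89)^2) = 348524 / 13689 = 25.46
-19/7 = -2.71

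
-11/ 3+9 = 5.33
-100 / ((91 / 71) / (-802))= 5694200 / 91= 62573.63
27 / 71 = 0.38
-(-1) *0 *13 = 0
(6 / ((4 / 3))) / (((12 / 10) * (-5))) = -3 / 4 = -0.75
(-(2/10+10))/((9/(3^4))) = -459/5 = -91.80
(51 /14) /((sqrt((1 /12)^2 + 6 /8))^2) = 3672 /763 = 4.81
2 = 2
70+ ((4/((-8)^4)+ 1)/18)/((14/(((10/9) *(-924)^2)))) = 4421515/1152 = 3838.12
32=32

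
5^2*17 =425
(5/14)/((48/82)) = 205/336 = 0.61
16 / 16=1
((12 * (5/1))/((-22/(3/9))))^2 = 100/121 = 0.83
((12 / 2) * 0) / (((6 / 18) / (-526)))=0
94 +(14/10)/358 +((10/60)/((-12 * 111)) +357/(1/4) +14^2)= 12288606197/7152840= 1718.00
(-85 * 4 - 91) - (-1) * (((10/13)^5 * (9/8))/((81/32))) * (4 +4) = -1437045547/3341637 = -430.04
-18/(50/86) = -774/25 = -30.96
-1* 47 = -47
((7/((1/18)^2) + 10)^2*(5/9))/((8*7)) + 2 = 6486857/126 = 51482.99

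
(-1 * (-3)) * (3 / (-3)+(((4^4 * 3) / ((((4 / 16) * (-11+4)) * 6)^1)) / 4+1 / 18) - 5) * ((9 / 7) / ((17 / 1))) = -9159 / 1666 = -5.50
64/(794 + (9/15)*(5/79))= 5056/62729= 0.08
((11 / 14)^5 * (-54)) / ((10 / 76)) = -82619163 / 672280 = -122.89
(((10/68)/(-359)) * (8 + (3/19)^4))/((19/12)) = -31279470/15111632197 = -0.00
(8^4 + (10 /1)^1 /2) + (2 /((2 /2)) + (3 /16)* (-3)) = 65639 /16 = 4102.44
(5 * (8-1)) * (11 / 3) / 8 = 385 / 24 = 16.04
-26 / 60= -13 / 30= -0.43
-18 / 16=-9 / 8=-1.12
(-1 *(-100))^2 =10000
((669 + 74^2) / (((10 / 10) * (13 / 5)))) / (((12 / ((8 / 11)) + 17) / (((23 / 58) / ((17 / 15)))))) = 10600125 / 429403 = 24.69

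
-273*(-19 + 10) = 2457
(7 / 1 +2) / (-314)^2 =9 / 98596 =0.00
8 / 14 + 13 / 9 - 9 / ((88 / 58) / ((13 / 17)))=-118763 / 47124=-2.52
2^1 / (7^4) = 2 / 2401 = 0.00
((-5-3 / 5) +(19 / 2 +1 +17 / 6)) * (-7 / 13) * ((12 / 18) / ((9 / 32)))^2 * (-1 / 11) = 3325952 / 1563705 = 2.13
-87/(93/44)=-1276/31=-41.16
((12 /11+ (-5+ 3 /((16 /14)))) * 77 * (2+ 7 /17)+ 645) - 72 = 45497 /136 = 334.54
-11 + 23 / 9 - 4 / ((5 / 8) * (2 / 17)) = -2828 / 45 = -62.84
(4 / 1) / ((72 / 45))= 5 / 2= 2.50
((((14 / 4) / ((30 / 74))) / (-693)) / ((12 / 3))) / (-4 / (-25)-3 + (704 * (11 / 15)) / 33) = -185 / 760584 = -0.00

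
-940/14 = -470/7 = -67.14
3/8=0.38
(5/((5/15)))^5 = 759375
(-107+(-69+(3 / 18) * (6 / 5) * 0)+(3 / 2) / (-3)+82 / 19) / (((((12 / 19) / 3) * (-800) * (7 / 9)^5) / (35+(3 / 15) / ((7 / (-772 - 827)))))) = -72248872509 / 1882384000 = -38.38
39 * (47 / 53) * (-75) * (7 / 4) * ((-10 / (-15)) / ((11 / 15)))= -4811625 / 1166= -4126.61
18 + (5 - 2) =21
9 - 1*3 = 6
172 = 172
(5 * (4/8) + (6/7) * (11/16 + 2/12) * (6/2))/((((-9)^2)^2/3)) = 263/122472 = 0.00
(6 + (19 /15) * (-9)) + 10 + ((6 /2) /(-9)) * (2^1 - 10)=7.27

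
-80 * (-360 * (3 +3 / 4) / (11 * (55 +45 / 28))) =604800 / 3487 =173.44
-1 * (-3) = 3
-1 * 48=-48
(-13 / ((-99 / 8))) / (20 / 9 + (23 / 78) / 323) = 873392 / 1848319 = 0.47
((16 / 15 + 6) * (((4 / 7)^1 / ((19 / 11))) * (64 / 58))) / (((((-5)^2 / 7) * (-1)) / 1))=-149248 / 206625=-0.72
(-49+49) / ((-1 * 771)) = 0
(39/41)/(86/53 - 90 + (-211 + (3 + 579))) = 689/204713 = 0.00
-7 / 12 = -0.58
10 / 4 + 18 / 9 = 9 / 2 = 4.50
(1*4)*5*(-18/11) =-360/11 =-32.73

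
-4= -4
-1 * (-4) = 4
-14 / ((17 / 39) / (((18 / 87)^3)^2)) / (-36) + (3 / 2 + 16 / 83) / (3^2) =2842528182721 / 15107322706758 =0.19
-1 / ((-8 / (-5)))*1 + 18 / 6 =19 / 8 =2.38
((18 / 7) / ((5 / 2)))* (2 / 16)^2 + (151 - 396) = -137191 / 560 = -244.98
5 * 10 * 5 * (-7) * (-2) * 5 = 17500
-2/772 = -1/386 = -0.00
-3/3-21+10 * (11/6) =-11/3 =-3.67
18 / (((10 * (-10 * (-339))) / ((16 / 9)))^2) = 32 / 646430625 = 0.00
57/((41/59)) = 3363/41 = 82.02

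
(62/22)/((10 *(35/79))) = 2449/3850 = 0.64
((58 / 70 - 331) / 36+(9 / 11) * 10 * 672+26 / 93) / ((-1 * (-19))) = 196544027 / 680295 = 288.91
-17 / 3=-5.67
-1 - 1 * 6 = -7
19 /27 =0.70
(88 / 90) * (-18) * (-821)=72248 / 5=14449.60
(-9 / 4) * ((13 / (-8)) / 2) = 1.83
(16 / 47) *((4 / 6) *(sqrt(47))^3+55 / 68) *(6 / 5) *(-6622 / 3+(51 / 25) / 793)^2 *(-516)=-189719579507840611072 *sqrt(47) / 5895459375-260864421823280840224 / 314031469375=-221449959123.88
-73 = -73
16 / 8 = 2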